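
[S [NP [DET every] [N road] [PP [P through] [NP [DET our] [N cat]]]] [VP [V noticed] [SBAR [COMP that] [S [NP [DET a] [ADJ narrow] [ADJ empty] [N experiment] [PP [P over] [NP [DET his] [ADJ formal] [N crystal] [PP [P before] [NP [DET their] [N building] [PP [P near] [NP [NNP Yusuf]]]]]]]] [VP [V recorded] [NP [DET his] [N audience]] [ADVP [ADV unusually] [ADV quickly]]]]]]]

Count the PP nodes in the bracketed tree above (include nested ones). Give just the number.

4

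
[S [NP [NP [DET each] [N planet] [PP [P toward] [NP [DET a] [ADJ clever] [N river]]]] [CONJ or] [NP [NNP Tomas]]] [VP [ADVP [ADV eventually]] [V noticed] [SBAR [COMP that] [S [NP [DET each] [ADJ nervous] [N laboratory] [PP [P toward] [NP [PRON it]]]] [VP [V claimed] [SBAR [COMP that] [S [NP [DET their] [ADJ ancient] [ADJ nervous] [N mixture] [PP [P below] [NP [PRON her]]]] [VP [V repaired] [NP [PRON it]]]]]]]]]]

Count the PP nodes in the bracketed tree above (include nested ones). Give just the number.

3

Scanning left to right, an opening `[PP` appears at word positions 3, 15, 23 — 3 in total.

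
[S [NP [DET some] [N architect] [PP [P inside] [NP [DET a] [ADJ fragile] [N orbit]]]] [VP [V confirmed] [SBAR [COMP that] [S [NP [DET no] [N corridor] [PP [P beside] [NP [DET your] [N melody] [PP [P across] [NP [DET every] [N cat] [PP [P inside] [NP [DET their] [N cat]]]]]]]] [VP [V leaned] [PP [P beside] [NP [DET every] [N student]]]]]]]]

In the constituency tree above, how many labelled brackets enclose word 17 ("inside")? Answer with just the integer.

Counting open brackets not yet closed at "inside": [S [VP [SBAR [S [NP [PP [NP [PP [NP [PP [P = 11.

11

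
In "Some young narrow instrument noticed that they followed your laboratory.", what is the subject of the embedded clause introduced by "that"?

they

"they" is the NP that combines with the VP headed by "followed" to form the embedded clause introduced by "that" — the subject.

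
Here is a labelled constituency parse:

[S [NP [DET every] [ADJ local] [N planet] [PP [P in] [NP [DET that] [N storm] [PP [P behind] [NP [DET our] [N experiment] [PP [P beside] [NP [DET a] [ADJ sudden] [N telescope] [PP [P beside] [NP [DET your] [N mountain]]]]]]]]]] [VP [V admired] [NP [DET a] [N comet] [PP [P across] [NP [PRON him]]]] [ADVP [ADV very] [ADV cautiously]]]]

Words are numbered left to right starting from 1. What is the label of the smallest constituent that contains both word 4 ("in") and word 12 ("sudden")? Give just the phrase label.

PP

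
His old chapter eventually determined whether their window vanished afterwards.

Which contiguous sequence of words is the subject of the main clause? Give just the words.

his old chapter

The subject of the main clause is the NP immediately before the verb "determined": "his old chapter".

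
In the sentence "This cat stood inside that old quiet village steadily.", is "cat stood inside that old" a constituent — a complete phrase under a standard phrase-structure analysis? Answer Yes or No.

No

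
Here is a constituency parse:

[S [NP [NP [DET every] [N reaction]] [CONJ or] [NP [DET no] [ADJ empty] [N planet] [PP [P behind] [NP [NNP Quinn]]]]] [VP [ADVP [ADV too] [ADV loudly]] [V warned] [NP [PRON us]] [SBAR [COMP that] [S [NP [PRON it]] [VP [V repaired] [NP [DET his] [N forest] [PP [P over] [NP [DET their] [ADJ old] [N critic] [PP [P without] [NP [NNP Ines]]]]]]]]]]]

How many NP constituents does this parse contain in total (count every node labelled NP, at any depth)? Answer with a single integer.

9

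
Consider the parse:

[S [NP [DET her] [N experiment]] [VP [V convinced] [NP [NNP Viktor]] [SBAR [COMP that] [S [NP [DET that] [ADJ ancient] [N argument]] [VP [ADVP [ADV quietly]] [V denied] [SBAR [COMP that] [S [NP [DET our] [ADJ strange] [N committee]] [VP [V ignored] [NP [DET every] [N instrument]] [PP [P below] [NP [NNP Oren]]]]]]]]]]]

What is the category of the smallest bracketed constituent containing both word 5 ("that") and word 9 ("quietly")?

SBAR

The smallest bracket enclosing both words is [SBAR that that ancient argument quietly denied that our strange committee ignored every instrument below Oren], so the label is SBAR.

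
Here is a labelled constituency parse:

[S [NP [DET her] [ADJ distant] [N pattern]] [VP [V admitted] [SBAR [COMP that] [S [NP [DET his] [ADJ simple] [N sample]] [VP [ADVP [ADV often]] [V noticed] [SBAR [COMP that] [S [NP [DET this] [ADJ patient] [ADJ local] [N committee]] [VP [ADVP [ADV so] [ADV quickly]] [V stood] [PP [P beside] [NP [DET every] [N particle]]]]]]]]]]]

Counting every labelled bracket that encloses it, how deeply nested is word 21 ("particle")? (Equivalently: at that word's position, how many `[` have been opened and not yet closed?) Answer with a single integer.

11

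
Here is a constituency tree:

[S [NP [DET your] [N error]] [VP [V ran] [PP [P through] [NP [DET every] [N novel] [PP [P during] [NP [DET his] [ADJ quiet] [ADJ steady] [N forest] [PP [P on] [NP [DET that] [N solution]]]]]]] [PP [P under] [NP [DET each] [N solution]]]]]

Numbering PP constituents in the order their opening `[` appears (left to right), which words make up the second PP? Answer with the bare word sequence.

during his quiet steady forest on that solution

Opening `[PP` markers occur at word positions 4, 7, 12, 15; the second of these opens the constituent [PP during his quiet steady forest on that solution].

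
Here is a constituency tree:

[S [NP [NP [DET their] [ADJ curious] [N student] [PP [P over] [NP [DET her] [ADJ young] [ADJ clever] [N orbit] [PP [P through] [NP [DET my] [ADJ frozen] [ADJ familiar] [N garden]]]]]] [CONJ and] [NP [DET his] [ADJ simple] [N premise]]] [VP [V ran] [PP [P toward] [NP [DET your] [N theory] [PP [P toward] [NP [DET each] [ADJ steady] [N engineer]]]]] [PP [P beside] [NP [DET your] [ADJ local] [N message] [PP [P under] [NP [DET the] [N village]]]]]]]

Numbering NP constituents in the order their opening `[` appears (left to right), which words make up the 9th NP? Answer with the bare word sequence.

In left-to-right order the NP constituents are "their curious student over her young clever orbit through my frozen familiar garden and his simple premise"; "their curious student over her young clever orbit through my frozen familiar garden"; "her young clever orbit through my frozen familiar garden"; "my frozen familiar garden"; "his simple premise"; "your theory toward each steady engineer"; "each steady engineer"; "your local message under the village"; "the village". Number 9 is "the village".

the village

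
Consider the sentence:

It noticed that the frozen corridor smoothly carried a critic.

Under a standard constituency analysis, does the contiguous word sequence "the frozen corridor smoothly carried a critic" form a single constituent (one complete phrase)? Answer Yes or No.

Yes

The sequence corresponds to a single S node — the clause "the frozen corridor smoothly carried a critic".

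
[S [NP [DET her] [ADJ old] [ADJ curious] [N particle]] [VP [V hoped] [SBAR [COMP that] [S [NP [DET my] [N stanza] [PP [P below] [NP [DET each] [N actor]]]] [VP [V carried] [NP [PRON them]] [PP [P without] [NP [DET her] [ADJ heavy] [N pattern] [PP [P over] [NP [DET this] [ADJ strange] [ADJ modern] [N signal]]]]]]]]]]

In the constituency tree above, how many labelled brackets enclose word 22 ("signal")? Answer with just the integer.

The word sits inside N, which is inside NP, inside PP, inside NP, inside PP, inside VP, inside S, inside SBAR, inside VP, inside S — 10 brackets in all.

10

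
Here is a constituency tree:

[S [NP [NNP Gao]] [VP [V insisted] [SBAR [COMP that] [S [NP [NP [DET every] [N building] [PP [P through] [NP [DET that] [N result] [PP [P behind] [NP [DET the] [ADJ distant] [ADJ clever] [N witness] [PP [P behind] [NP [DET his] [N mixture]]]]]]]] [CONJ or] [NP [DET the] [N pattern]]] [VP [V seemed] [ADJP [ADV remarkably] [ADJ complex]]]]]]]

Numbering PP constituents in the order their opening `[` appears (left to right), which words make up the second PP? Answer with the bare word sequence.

behind the distant clever witness behind his mixture

Opening `[PP` markers occur at word positions 6, 9, 14; the second of these opens the constituent [PP behind the distant clever witness behind his mixture].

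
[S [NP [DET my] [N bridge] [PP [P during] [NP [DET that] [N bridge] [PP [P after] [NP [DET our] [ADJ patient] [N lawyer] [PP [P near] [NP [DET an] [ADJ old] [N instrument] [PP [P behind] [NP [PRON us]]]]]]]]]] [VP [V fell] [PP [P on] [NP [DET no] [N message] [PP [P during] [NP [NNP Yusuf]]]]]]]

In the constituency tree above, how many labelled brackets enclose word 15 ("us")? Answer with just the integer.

The word sits inside PRON, which is inside NP, inside PP, inside NP, inside PP, inside NP, inside PP, inside NP, inside PP, inside NP, inside S — 11 brackets in all.

11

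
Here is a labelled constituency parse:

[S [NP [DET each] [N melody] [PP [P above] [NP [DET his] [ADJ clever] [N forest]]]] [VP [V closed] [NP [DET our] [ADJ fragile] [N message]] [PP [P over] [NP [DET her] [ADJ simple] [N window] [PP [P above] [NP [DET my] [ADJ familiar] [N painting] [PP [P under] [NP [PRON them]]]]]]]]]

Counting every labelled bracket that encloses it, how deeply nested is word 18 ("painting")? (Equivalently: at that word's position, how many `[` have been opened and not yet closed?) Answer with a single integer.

The word sits inside N, which is inside NP, inside PP, inside NP, inside PP, inside VP, inside S — 7 brackets in all.

7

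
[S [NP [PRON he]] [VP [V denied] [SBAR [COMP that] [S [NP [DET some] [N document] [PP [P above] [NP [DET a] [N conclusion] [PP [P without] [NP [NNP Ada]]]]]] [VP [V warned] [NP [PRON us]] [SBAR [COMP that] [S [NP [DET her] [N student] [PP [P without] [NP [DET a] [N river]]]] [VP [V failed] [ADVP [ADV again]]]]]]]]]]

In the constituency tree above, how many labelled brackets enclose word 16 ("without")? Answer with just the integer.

10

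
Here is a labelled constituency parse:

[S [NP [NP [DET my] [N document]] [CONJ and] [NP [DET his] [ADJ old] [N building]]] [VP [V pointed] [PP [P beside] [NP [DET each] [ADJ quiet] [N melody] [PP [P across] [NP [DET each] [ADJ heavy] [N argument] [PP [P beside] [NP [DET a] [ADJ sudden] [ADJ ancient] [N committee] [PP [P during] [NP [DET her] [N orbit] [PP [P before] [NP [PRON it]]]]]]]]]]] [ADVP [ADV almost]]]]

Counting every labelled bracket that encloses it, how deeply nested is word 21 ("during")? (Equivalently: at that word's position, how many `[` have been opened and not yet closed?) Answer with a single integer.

10

Path from the root down to the word: S → VP → PP → NP → PP → NP → PP → NP → PP → P. That is 10 enclosing brackets.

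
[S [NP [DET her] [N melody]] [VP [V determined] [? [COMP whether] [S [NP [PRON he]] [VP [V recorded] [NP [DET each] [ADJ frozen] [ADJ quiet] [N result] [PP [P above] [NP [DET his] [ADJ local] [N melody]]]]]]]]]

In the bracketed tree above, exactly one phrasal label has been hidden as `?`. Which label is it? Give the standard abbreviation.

A constituent whose immediate children are COMP 'whether', S is a subordinate clause: SBAR.

SBAR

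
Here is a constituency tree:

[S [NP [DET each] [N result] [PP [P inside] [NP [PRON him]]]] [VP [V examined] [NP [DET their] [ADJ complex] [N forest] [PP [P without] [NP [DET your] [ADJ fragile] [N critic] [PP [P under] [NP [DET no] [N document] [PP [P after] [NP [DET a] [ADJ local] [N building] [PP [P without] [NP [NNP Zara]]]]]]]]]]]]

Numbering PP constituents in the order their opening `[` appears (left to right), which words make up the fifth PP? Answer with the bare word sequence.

without Zara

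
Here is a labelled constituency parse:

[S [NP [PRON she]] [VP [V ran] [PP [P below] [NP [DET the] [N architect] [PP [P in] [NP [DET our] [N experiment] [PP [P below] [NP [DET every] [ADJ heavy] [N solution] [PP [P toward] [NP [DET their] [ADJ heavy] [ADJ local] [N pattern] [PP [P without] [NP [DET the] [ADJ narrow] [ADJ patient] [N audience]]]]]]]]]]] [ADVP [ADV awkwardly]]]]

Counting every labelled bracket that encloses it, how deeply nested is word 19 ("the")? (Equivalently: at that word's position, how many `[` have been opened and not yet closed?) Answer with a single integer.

Counting open brackets not yet closed at "the": [S [VP [PP [NP [PP [NP [PP [NP [PP [NP [PP [NP [DET = 13.

13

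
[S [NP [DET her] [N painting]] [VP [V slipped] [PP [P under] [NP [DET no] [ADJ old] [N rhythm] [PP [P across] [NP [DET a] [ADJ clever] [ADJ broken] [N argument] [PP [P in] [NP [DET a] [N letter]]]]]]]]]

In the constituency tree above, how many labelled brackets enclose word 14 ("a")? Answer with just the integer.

9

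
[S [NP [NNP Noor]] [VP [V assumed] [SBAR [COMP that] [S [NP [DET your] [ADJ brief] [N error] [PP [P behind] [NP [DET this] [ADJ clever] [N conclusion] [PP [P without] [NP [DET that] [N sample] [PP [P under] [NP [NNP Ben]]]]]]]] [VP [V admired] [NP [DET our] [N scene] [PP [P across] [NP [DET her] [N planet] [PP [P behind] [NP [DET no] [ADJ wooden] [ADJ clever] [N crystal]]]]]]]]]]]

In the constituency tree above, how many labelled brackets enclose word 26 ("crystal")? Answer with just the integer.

The word sits inside N, which is inside NP, inside PP, inside NP, inside PP, inside NP, inside VP, inside S, inside SBAR, inside VP, inside S — 11 brackets in all.

11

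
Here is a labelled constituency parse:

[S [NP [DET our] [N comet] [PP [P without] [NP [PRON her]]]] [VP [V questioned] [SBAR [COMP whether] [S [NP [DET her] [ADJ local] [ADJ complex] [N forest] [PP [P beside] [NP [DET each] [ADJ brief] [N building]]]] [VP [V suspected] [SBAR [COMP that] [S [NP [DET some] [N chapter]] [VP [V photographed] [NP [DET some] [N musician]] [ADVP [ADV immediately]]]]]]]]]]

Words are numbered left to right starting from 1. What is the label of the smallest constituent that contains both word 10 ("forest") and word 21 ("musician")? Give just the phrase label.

S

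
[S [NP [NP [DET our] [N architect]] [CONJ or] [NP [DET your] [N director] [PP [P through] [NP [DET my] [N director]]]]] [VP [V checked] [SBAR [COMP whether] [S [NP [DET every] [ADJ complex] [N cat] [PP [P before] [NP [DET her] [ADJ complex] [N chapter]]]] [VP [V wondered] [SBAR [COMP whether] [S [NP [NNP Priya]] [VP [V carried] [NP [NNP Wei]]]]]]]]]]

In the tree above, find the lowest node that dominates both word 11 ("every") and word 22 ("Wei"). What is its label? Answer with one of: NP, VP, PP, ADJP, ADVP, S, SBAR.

S

The smallest bracket enclosing both words is [S every complex cat before her complex chapter wondered whether Priya carried Wei], so the label is S.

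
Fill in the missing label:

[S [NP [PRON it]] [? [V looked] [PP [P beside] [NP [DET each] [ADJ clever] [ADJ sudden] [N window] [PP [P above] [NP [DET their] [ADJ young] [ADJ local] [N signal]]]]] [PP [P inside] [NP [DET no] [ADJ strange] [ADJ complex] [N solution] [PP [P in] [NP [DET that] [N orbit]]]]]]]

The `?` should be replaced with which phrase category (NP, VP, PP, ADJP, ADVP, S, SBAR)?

VP

A constituent whose immediate children are V 'looked', PP, PP is a verb phrase: VP.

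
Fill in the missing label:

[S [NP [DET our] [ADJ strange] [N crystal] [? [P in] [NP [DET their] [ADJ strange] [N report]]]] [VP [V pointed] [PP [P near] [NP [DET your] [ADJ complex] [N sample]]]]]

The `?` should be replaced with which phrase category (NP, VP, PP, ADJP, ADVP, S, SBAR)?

PP

A constituent whose immediate children are P 'in', NP is a prepositional phrase: PP.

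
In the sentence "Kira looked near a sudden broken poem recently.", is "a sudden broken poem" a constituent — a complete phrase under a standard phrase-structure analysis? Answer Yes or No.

Yes

The sequence corresponds to a single NP node — the noun phrase "a sudden broken poem".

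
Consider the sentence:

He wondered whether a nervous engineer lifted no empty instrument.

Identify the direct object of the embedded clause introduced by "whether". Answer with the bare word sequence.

no empty instrument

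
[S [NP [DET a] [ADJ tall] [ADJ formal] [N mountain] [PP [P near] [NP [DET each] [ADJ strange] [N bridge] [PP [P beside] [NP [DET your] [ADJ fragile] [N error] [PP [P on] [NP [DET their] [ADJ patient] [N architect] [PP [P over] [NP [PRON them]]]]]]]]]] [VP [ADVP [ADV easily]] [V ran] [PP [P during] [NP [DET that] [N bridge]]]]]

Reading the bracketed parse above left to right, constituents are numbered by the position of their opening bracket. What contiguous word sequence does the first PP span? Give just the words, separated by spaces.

The PP opening brackets appear, in order, over: "near each strange bridge beside your fragile error on their patient architect over them"; "beside your fragile error on their patient architect over them"; "on their patient architect over them"; "over them"; "during that bridge". The first one spans "near each strange bridge beside your fragile error on their patient architect over them".

near each strange bridge beside your fragile error on their patient architect over them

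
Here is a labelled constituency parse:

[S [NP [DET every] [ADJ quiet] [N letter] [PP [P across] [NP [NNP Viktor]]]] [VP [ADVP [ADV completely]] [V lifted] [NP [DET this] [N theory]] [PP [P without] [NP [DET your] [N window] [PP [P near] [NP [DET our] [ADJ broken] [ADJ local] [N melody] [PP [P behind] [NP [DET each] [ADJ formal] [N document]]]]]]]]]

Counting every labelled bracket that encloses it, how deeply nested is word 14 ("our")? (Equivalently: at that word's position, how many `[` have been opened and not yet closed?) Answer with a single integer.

The word sits inside DET, which is inside NP, inside PP, inside NP, inside PP, inside VP, inside S — 7 brackets in all.

7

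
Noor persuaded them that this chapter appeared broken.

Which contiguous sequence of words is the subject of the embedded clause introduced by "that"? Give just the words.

this chapter

The subject of the embedded clause introduced by "that" is the NP immediately before the verb "appeared": "this chapter".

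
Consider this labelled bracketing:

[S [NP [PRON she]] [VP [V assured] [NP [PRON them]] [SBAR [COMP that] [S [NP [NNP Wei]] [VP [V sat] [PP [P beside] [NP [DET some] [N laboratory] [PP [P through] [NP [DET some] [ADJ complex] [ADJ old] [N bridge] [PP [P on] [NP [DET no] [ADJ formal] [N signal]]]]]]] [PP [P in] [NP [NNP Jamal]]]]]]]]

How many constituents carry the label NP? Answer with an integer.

7

The NP constituents are: [NP she]; [NP them]; [NP Wei]; [NP some laboratory through some complex old bridge on no formal signal]; [NP some complex old bridge on no formal signal]; [NP no formal signal] …. Total: 7.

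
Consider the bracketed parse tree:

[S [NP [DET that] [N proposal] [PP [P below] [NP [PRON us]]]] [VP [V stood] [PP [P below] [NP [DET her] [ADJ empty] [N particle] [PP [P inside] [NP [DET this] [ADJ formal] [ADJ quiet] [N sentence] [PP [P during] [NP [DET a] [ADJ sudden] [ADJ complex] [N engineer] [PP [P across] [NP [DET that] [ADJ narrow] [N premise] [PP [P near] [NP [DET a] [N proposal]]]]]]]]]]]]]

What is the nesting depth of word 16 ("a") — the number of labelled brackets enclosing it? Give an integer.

9

Path from the root down to the word: S → VP → PP → NP → PP → NP → PP → NP → DET. That is 9 enclosing brackets.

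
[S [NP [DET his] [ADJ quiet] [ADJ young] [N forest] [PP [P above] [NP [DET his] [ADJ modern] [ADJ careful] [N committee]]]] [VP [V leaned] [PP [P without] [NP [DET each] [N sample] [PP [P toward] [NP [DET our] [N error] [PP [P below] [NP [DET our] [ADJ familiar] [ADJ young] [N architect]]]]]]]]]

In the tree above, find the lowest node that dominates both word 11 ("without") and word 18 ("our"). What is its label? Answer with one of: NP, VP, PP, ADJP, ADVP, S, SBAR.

The smallest bracket enclosing both words is [PP without each sample toward our error below our familiar young architect], so the label is PP.

PP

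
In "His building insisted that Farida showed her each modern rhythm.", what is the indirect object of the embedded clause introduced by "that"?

her

The verb of the embedded clause introduced by "that" is "showed"; its indirect object is the NP "her".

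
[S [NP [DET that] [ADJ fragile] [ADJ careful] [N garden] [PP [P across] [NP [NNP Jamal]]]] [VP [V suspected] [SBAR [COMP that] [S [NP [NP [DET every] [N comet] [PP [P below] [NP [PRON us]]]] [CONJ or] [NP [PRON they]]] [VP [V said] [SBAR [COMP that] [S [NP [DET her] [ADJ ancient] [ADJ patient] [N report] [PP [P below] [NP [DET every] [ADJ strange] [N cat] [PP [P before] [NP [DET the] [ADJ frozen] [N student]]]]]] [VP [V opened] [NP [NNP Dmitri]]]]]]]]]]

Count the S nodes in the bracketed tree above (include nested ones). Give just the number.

3

The S constituents are: [S that fragile careful garden across Jamal suspected that every comet below us or they said that her ancient patient report below every strange cat before the frozen student opened Dmitri]; [S every comet below us or they said that her ancient patient report below every strange cat before the frozen student opened Dmitri]; [S her ancient patient report below every strange cat before the frozen student opened Dmitri]. Total: 3.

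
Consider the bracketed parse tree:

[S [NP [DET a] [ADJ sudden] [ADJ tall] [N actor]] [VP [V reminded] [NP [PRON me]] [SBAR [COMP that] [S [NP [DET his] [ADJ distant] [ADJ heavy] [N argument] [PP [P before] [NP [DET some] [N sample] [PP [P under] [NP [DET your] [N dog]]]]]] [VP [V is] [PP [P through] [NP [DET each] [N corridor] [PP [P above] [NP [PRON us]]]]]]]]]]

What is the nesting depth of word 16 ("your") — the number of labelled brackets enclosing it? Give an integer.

10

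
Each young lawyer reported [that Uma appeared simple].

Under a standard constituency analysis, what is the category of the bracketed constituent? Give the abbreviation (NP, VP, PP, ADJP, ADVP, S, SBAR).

SBAR

The bracketed span "that Uma appeared simple" is headed by "that", making it a subordinate clause (SBAR).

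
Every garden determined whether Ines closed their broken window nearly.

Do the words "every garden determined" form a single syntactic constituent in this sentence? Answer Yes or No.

No

"every" belongs to the noun phrase "every garden" while "determined" belongs to the verb phrase "determined whether Ines closed their broken window nearly"; a span that runs across that boundary is not a single phrase.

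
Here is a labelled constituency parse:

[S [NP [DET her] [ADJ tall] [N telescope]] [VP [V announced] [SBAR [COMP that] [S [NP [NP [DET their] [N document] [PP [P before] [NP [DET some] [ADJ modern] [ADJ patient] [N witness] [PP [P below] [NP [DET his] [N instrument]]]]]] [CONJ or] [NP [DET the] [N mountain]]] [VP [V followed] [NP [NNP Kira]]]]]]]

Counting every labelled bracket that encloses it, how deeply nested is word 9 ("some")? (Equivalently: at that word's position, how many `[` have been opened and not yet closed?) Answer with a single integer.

9

Counting open brackets not yet closed at "some": [S [VP [SBAR [S [NP [NP [PP [NP [DET = 9.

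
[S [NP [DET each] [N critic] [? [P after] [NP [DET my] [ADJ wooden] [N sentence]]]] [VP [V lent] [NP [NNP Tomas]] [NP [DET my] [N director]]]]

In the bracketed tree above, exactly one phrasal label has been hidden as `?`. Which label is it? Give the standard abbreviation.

A constituent whose immediate children are P 'after', NP is a prepositional phrase: PP.

PP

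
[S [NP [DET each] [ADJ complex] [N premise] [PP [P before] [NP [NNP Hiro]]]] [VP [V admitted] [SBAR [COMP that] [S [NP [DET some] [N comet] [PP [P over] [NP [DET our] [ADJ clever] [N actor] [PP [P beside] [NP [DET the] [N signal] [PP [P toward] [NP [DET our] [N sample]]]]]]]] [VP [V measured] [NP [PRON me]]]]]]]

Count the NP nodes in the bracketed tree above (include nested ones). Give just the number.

7

Listing each NP by its span: [NP each complex premise before Hiro]; [NP Hiro]; [NP some comet over our clever actor beside the signal toward our sample]; [NP our clever actor beside the signal toward our sample]; [NP the signal toward our sample]; [NP our sample] … — that makes 7.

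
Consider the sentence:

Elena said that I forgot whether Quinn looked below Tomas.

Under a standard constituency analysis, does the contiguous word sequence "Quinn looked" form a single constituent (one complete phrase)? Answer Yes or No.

No

The sequence begins inside the noun phrase "Quinn" and ends inside the verb phrase "looked below Tomas"; it crosses a phrase boundary, so no single node in the tree spans exactly those words.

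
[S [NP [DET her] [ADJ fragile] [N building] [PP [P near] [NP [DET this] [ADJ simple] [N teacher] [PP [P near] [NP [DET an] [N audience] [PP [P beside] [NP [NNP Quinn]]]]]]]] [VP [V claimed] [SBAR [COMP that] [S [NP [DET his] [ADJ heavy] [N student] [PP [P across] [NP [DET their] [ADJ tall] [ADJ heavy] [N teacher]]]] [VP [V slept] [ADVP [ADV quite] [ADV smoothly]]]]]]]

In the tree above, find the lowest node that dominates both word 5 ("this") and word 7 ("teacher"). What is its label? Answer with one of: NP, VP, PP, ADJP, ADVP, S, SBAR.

Word 5 lies under S → NP → PP → NP → DET; word 7 lies under S → NP → PP → NP → N. The lowest shared node is the NP.

NP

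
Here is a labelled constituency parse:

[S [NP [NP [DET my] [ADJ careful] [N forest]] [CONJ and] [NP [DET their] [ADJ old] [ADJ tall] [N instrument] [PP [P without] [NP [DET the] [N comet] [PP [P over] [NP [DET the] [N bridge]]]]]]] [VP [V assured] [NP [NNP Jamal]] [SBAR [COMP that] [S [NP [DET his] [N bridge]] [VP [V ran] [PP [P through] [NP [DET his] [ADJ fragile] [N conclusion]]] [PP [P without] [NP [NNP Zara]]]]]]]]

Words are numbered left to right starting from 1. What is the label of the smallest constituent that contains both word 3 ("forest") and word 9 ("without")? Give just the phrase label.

NP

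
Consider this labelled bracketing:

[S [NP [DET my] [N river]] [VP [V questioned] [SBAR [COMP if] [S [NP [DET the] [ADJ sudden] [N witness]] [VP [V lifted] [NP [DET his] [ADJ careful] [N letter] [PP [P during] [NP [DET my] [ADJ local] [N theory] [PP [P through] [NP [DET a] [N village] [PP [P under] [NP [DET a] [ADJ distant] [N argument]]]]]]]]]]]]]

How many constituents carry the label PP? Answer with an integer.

3

Listing each PP by its span: [PP during my local theory through a village under a distant argument]; [PP through a village under a distant argument]; [PP under a distant argument] — that makes 3.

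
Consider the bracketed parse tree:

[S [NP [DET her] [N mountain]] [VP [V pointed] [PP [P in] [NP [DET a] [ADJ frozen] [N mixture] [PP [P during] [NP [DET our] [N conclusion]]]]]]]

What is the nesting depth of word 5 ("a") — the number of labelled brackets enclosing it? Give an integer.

Counting open brackets not yet closed at "a": [S [VP [PP [NP [DET = 5.

5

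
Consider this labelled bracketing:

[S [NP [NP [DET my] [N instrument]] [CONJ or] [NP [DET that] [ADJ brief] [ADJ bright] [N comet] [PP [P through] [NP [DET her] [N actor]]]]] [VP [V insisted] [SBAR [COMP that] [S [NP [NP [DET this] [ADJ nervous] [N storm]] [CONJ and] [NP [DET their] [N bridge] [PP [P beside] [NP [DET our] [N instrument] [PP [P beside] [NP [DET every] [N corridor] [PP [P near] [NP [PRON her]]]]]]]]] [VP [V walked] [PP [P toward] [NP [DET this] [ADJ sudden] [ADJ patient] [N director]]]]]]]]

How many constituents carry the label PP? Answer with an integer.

5

Scanning left to right, an opening `[PP` appears at word positions 8, 19, 22, 25, 28 — 5 in total.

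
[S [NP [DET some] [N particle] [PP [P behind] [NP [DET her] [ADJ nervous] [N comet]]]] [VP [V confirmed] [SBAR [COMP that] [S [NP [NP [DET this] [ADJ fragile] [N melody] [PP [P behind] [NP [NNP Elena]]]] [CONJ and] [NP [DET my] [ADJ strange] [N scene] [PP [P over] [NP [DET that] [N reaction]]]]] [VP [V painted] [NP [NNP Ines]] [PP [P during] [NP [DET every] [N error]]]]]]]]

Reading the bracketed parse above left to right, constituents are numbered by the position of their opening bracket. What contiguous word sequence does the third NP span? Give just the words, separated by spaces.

In left-to-right order the NP constituents are "some particle behind her nervous comet"; "her nervous comet"; "this fragile melody behind Elena and my strange scene over that reaction"; "this fragile melody behind Elena"; "Elena"; "my strange scene over that reaction"; "that reaction"; "Ines"; "every error". Number 3 is "this fragile melody behind Elena and my strange scene over that reaction".

this fragile melody behind Elena and my strange scene over that reaction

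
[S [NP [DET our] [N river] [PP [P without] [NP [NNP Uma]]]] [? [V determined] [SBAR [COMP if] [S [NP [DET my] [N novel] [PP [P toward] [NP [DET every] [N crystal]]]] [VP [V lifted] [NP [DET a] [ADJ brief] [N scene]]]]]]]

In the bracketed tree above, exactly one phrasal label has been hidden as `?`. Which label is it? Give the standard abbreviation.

VP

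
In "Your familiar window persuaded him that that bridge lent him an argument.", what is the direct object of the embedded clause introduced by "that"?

The verb of the embedded clause introduced by "that" is "lent"; its direct object is the NP "an argument".

an argument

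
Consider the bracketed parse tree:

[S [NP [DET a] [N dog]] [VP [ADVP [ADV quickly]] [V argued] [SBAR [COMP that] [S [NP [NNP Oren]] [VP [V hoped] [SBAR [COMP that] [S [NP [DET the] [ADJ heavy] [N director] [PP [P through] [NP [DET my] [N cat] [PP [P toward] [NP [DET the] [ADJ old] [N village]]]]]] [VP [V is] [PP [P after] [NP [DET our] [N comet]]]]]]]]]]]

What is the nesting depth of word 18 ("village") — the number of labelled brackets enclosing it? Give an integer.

13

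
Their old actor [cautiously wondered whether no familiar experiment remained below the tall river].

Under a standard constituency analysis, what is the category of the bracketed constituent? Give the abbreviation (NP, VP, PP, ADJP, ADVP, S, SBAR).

VP

The span is built around the verb "wondered" — a verb phrase (VP).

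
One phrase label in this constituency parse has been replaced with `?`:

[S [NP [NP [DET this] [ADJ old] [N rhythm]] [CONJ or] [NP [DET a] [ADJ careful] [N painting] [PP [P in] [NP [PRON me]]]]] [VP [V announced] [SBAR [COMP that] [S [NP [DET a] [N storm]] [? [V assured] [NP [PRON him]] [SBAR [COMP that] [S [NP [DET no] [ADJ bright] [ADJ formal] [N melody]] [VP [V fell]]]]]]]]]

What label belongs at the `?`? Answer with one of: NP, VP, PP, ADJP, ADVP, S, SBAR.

The `?` node immediately contains: V 'assured', NP, SBAR. That is the internal structure of a verb phrase, so the label is VP.

VP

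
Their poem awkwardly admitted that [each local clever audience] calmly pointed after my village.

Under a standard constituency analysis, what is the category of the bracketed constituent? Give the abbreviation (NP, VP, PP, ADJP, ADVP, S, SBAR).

NP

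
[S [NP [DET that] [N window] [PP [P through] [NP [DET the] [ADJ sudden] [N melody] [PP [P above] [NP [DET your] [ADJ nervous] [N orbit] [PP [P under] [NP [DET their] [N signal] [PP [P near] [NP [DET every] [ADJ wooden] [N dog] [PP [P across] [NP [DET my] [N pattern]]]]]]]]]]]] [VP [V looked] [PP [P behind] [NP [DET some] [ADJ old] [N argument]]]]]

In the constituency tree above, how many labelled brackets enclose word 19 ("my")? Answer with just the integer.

Counting open brackets not yet closed at "my": [S [NP [PP [NP [PP [NP [PP [NP [PP [NP [PP [NP [DET = 13.

13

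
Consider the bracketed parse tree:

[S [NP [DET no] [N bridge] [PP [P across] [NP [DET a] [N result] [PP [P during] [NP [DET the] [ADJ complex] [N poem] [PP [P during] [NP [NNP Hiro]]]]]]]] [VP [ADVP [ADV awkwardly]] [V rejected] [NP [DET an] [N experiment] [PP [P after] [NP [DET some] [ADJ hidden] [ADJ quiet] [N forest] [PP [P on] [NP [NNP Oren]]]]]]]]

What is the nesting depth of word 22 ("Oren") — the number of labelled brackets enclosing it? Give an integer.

8

Counting open brackets not yet closed at "Oren": [S [VP [NP [PP [NP [PP [NP [NNP = 8.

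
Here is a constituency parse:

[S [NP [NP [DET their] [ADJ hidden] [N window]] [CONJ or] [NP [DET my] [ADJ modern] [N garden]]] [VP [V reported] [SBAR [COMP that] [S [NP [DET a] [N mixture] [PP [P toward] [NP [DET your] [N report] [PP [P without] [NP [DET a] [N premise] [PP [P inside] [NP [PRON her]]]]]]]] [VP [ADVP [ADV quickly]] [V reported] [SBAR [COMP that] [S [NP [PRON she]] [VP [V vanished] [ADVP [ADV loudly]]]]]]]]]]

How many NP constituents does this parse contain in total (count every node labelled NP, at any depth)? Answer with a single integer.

8

Scanning left to right, an opening `[NP` appears at word positions 1, 1, 5, 10, 13, 16, 19, 23 — 8 in total.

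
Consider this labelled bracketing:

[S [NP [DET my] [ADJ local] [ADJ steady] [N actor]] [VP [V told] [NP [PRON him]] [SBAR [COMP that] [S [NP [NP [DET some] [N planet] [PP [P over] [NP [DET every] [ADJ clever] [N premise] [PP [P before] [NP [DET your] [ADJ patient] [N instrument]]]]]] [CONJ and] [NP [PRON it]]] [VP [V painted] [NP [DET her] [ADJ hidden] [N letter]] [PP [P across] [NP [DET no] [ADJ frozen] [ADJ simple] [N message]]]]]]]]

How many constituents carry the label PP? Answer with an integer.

Listing each PP by its span: [PP over every clever premise before your patient instrument]; [PP before your patient instrument]; [PP across no frozen simple message] — that makes 3.

3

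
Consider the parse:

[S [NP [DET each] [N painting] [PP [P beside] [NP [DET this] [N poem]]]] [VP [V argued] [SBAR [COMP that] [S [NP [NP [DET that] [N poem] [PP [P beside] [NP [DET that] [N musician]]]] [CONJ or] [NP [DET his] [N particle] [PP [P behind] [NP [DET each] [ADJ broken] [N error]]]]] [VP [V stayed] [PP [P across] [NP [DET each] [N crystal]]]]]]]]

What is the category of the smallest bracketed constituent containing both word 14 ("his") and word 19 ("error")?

Both words fall inside [NP his particle behind each broken error] (words 14–19), and no smaller constituent contains them both. Label: NP.

NP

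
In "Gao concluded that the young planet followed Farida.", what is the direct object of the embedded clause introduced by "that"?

Farida

The verb of the embedded clause introduced by "that" is "followed"; its direct object is the NP "Farida".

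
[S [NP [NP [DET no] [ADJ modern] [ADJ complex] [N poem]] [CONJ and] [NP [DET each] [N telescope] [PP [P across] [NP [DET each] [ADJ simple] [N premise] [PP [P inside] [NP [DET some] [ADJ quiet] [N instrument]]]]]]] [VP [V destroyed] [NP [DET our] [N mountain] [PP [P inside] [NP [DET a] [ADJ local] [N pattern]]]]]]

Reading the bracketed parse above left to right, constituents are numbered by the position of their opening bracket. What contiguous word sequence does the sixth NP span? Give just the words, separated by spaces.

our mountain inside a local pattern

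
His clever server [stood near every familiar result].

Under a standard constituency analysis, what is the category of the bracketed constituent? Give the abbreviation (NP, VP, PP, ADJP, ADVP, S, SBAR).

VP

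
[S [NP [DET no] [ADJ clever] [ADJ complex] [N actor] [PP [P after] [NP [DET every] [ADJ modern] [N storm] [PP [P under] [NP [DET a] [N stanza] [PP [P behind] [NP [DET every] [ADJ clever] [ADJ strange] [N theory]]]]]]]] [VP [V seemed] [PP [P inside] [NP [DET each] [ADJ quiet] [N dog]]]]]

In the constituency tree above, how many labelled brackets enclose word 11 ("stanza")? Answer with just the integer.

7

Counting open brackets not yet closed at "stanza": [S [NP [PP [NP [PP [NP [N = 7.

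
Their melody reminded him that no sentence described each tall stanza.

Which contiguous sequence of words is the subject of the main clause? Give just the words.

their melody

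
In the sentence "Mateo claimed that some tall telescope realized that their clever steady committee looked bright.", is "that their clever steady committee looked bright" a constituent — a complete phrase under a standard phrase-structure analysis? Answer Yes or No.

"that their clever steady committee looked bright" is exactly the subordinate clause [SBAR that their clever steady committee looked bright], a complete constituent.

Yes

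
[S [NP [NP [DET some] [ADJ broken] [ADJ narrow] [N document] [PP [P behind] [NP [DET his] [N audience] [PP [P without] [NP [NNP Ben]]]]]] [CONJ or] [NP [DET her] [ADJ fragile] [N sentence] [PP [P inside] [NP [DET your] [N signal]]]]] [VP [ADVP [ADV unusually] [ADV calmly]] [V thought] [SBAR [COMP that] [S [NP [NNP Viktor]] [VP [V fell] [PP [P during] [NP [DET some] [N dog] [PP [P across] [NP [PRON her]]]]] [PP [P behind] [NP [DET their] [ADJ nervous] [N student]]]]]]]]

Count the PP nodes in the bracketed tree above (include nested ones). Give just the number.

Listing each PP by its span: [PP behind his audience without Ben]; [PP without Ben]; [PP inside your signal]; [PP during some dog across her]; [PP across her]; [PP behind their nervous student] — that makes 6.

6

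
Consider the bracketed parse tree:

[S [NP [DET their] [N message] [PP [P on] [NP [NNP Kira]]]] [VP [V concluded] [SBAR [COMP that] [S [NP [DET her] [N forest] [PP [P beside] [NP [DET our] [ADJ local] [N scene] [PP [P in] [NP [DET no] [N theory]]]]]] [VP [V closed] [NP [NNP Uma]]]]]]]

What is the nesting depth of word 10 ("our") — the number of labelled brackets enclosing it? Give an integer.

8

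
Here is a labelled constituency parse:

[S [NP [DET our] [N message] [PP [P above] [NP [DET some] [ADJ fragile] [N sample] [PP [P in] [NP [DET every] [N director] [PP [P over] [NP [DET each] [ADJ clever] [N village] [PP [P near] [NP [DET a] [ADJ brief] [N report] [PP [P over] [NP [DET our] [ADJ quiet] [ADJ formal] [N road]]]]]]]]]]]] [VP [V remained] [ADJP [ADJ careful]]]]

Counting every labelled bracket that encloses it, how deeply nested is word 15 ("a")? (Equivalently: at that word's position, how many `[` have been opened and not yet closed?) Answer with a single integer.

Path from the root down to the word: S → NP → PP → NP → PP → NP → PP → NP → PP → NP → DET. That is 11 enclosing brackets.

11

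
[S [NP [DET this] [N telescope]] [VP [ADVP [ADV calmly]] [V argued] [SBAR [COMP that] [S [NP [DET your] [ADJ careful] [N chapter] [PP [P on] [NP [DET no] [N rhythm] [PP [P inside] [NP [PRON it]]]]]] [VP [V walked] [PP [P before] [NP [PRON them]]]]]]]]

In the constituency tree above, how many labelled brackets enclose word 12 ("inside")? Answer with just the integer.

9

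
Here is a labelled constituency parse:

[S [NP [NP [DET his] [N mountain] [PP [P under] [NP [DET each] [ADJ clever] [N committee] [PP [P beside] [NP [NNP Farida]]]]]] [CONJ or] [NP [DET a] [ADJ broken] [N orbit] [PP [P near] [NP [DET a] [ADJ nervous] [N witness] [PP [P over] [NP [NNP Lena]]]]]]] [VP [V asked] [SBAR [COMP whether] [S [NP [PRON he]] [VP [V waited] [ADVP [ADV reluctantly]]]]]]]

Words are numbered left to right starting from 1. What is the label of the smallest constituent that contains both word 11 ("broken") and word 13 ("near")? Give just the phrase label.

NP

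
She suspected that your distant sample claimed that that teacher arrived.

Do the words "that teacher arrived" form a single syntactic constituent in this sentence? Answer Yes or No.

These words form the whole clause headed by "arrived", so yes — one constituent.

Yes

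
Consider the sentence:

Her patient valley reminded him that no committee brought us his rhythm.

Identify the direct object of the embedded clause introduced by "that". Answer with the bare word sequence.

his rhythm

"brought" heads the VP of the embedded clause introduced by "that", and "his rhythm" is its direct object.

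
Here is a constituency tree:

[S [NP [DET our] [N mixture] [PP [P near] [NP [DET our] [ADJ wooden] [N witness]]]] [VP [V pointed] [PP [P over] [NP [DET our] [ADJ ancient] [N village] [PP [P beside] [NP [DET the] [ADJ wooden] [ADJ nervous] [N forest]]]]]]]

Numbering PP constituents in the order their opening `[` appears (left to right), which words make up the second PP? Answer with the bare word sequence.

over our ancient village beside the wooden nervous forest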